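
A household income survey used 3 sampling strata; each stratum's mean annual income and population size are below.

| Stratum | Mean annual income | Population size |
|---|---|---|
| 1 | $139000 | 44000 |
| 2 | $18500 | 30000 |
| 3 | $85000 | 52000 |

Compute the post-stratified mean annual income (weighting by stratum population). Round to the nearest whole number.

Σ Nₕ·x̄ₕ = 139000×44000 + 18500×30000 + 85000×52000
  = 11091000000
Σ Nₕ = 126000
Overall mean = 11091000000 / 126000 = 88023.81

88024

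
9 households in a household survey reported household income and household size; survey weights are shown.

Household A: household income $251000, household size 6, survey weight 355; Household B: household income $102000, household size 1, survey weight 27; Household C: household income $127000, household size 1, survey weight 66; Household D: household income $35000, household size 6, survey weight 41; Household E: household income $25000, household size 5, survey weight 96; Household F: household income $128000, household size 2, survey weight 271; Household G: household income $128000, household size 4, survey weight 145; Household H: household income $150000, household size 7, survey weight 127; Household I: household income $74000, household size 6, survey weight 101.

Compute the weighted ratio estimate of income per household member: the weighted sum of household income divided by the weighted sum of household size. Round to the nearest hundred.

Σ wᵢ·y = 251000×355 + 102000×27 + 127000×66 + 35000×41 + 25000×96 + 128000×271 + 128000×145 + 150000×127 + 74000×101
  = 89105000 + 2754000 + 8382000 + 1435000 + 2400000 + 34688000 + 18560000 + 19050000 + 7474000 = 183848000
Σ wᵢ·x = 6×355 + 1×27 + 1×66 + 6×41 + 5×96 + 2×271 + 4×145 + 7×127 + 6×101
  = 5566
Ratio = 183848000 / 5566 = 33030.543

33000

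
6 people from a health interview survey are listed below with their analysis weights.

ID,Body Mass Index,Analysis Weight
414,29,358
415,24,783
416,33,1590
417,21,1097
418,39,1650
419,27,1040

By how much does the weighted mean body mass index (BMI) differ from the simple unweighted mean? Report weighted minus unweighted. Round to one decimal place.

1.4

Unweighted sum = 29 + 24 + 33 + 21 + 39 + 27 = 173
Unweighted mean = 173 / 6 = 28.833333
Weighted sum = 29×358 + 24×783 + 33×1590 + 21×1097 + 39×1650 + 27×1040
  = 197111
Sum of weights = 358 + 783 + 1590 + 1097 + 1650 + 1040 = 6518
Weighted mean = 197111 / 6518 = 30.241025
Difference (weighted minus unweighted) = 1.4076915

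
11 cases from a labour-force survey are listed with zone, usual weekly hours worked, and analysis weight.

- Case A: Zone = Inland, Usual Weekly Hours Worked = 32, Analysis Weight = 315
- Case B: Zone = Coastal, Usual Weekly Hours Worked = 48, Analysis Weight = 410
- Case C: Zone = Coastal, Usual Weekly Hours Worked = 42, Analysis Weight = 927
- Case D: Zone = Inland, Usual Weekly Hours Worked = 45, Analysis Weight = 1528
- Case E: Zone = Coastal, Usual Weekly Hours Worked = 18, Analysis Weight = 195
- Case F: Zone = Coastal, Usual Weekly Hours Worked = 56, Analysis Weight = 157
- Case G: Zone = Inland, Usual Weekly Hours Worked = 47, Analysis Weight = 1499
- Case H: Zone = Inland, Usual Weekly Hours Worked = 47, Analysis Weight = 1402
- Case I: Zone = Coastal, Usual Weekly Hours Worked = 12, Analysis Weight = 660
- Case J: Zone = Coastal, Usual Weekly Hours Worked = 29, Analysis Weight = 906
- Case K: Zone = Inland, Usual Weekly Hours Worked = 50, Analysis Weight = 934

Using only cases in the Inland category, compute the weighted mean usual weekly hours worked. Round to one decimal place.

46.1

Inland rows: A, D, G, H, K
Weighted sum = 32×315 + 45×1528 + 47×1499 + 47×1402 + 50×934
  = 10080 + 68760 + 70453 + 65894 + 46700 = 261887
Sum of weights = 5678
Weighted mean = 261887 / 5678 = 46.123107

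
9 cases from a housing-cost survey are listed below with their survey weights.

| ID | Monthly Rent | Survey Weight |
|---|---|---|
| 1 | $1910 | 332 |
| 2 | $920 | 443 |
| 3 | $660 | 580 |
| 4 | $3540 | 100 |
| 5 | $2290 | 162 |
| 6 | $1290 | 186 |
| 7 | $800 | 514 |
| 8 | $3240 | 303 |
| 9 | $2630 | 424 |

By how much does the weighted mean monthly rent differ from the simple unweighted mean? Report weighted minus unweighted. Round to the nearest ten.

-310

Unweighted sum = 1910 + 920 + 660 + 3540 + 2290 + 1290 + 800 + 3240 + 2630 = 17280
Unweighted mean = 17280 / 9 = 1920
Weighted sum = 1910×332 + 920×443 + 660×580 + 3540×100 + 2290×162 + 1290×186 + 800×514 + 3240×303 + 2630×424
  = 634120 + 407560 + 382800 + 354000 + 370980 + 239940 + 411200 + 981720 + 1115120 = 4897440
Sum of weights = 3044
Weighted mean = 4897440 / 3044 = 1608.883
Difference (weighted minus unweighted) = -311.11695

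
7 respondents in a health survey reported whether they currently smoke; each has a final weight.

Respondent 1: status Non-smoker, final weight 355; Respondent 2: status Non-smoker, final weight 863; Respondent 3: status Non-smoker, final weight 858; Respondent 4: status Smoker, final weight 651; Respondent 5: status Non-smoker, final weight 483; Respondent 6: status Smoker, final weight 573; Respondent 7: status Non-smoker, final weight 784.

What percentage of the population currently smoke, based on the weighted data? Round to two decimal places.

Sum of weights for 'Smoker' = 651 + 573 = 1224
Total weight = 355 + 863 + 858 + 651 + 483 + 573 + 784 = 4567
Weighted proportion = 1224 / 4567 = 0.26800963 → 26.800963%

26.80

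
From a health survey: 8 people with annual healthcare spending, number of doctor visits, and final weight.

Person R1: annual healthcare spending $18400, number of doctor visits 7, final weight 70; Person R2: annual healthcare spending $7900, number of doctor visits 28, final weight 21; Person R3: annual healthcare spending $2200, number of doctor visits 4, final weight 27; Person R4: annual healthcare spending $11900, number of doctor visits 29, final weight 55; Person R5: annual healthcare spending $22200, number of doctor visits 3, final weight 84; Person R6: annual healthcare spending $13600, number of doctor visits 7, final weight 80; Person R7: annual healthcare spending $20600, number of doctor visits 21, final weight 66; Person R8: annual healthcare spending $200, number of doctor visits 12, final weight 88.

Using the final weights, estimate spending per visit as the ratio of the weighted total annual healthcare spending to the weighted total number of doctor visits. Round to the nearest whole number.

1077

Σ wᵢ·y = 18400×70 + 7900×21 + 2200×27 + 11900×55 + 22200×84 + 13600×80 + 20600×66 + 200×88
  = 1288000 + 165900 + 59400 + 654500 + 1864800 + 1088000 + 1359600 + 17600 = 6497800
Σ wᵢ·x = 6035
Ratio = 6497800 / 6035 = 1076.686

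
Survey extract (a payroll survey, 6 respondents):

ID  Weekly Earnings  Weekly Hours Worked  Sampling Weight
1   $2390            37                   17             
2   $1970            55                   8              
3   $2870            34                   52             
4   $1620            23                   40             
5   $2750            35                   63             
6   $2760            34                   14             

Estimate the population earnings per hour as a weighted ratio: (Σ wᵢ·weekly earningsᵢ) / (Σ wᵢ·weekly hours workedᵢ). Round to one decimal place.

74.9

Σ wᵢ·y = 2390×17 + 1970×8 + 2870×52 + 1620×40 + 2750×63 + 2760×14
  = 482320
Σ wᵢ·x = 37×17 + 55×8 + 34×52 + 23×40 + 35×63 + 34×14
  = 6438
Ratio = 482320 / 6438 = 74.917676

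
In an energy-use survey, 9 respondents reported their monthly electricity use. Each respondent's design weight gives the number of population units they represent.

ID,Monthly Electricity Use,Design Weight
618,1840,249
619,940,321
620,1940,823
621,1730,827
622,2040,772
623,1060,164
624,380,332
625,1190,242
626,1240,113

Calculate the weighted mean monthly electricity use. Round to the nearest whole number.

Weighted sum = 6090210
Sum of weights = 249 + 321 + 823 + 827 + 772 + 164 + 332 + 242 + 113 = 3843
Weighted mean = 6090210 / 3843 = 1584.7541

1585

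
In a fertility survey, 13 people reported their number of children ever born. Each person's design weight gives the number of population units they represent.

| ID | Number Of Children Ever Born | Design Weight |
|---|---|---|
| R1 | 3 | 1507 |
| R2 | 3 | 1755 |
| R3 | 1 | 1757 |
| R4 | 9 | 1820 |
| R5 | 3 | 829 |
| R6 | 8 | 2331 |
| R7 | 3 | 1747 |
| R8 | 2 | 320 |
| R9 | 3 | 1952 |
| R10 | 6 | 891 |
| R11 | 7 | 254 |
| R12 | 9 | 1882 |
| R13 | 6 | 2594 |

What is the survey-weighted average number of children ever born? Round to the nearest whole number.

5

Weighted sum = 100421
Sum of weights = 19639
Weighted mean = 100421 / 19639 = 5.1133459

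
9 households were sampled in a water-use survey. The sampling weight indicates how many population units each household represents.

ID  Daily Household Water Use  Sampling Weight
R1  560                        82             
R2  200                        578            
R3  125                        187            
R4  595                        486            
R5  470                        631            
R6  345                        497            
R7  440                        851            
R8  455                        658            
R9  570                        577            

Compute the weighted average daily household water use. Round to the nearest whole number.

Weighted sum = 560×82 + 200×578 + 125×187 + 595×486 + 470×631 + 345×497 + 440×851 + 455×658 + 570×577
  = 45920 + 115600 + 23375 + 289170 + 296570 + 171465 + 374440 + 299390 + 328890 = 1944820
Sum of weights = 82 + 578 + 187 + 486 + 631 + 497 + 851 + 658 + 577 = 4547
Weighted mean = 1944820 / 4547 = 427.71498

428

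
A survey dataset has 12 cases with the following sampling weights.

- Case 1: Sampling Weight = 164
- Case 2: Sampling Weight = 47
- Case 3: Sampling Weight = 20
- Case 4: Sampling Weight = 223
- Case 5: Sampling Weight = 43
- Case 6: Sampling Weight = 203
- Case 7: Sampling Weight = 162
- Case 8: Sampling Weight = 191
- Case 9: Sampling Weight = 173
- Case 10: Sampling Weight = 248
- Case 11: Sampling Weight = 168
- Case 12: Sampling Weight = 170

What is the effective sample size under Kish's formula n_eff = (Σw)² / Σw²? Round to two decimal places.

9.84

Σ wᵢ = 164 + 47 + 20 + 223 + 43 + 203 + 162 + 191 + 173 + 248 + 168 + 170 = 1812
Σ wᵢ² = 333574
n_eff = 1812² / 333574 = 3283344 / 333574 = 9.8429254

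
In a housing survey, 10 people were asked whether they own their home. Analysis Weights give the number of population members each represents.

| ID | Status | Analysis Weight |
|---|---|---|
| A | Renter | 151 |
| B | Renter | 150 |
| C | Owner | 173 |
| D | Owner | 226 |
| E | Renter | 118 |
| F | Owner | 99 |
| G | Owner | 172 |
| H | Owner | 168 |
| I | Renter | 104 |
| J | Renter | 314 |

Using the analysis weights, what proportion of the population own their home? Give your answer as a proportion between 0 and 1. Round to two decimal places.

Sum of weights for 'Owner' = 173 + 226 + 99 + 172 + 168 = 838
Total weight = 151 + 150 + 173 + 226 + 118 + 99 + 172 + 168 + 104 + 314 = 1675
Weighted proportion = 838 / 1675 = 0.50029851

0.50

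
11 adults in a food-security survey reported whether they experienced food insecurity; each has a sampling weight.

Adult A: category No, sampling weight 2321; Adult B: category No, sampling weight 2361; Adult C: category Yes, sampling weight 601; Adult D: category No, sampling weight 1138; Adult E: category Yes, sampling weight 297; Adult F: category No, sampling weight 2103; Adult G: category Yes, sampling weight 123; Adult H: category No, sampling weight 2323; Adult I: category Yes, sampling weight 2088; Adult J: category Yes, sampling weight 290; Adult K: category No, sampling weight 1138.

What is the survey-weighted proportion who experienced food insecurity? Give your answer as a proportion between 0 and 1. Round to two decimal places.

Sum of weights for 'Yes' = 601 + 297 + 123 + 2088 + 290 = 3399
Total weight = 14783
Weighted proportion = 3399 / 14783 = 0.22992627

0.23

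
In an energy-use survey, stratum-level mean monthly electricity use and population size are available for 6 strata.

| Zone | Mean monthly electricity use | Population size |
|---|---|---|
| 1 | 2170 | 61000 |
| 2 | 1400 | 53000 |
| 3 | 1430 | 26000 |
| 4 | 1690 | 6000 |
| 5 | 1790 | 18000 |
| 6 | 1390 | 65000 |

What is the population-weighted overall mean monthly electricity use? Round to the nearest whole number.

Σ Nₕ·x̄ₕ = 2170×61000 + 1400×53000 + 1430×26000 + 1690×6000 + 1790×18000 + 1390×65000
  = 376460000
Σ Nₕ = 61000 + 53000 + 26000 + 6000 + 18000 + 65000 = 229000
Overall mean = 376460000 / 229000 = 1643.9301

1644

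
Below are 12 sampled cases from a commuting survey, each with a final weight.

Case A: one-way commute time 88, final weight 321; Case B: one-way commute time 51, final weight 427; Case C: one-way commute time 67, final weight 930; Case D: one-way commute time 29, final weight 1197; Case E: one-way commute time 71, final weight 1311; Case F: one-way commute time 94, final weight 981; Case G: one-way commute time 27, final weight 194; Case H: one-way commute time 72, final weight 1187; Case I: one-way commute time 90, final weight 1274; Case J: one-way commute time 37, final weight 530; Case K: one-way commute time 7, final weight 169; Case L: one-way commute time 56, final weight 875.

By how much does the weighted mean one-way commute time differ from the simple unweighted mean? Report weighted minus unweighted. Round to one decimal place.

7.2

Unweighted sum = 88 + 51 + 67 + 29 + 71 + 94 + 27 + 72 + 90 + 37 + 7 + 56 = 689
Unweighted mean = 689 / 12 = 57.416667
Weighted sum = 88×321 + 51×427 + 67×930 + 29×1197 + 71×1311 + 94×981 + 27×194 + 72×1187 + 90×1274 + 37×530 + 7×169 + 56×875
  = 607498
Sum of weights = 321 + 427 + 930 + 1197 + 1311 + 981 + 194 + 1187 + 1274 + 530 + 169 + 875 = 9396
Weighted mean = 607498 / 9396 = 64.65496
Difference (weighted minus unweighted) = 7.2382929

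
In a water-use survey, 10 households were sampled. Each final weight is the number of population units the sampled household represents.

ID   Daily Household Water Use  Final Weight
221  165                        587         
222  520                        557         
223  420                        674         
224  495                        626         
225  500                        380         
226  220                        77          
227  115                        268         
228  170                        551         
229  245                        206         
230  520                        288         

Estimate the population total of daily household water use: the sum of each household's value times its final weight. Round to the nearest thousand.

1511000

Weighted total = 165×587 + 520×557 + 420×674 + 495×626 + 500×380 + 220×77 + 115×268 + 170×551 + 245×206 + 520×288
  = 96855 + 289640 + 283080 + 309870 + 190000 + 16940 + 30820 + 93670 + 50470 + 149760 = 1511105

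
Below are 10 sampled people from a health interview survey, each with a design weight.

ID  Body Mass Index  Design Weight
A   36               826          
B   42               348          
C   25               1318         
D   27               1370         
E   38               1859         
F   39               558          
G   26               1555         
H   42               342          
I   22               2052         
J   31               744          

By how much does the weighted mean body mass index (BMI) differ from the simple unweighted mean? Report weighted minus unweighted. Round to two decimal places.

-2.75

Unweighted sum = 36 + 42 + 25 + 27 + 38 + 39 + 26 + 42 + 22 + 31 = 328
Unweighted mean = 328 / 10 = 32.8
Weighted sum = 36×826 + 42×348 + 25×1318 + 27×1370 + 38×1859 + 39×558 + 26×1555 + 42×342 + 22×2052 + 31×744
  = 329698
Sum of weights = 826 + 348 + 1318 + 1370 + 1859 + 558 + 1555 + 342 + 2052 + 744 = 10972
Weighted mean = 329698 / 10972 = 30.049034
Difference (weighted minus unweighted) = -2.7509661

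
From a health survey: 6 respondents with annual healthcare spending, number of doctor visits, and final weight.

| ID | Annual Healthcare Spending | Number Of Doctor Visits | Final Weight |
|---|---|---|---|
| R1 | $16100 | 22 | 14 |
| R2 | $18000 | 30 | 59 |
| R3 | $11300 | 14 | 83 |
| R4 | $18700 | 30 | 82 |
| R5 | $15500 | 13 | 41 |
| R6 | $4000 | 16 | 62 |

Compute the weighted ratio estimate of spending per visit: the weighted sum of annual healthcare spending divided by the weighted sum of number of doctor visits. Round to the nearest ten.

Σ wᵢ·y = 16100×14 + 18000×59 + 11300×83 + 18700×82 + 15500×41 + 4000×62
  = 4642200
Σ wᵢ·x = 22×14 + 30×59 + 14×83 + 30×82 + 13×41 + 16×62
  = 308 + 1770 + 1162 + 2460 + 533 + 992 = 7225
Ratio = 4642200 / 7225 = 642.51903

640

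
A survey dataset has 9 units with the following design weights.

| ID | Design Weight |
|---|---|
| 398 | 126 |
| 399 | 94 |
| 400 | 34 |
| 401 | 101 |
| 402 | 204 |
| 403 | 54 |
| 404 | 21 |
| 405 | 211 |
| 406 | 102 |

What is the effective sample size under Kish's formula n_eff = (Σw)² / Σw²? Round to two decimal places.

6.60

Σ wᵢ = 126 + 94 + 34 + 101 + 204 + 54 + 21 + 211 + 102 = 947
Σ wᵢ² = 15876 + 8836 + 1156 + 10201 + 41616 + 2916 + 441 + 44521 + 10404 = 135967
n_eff = 947² / 135967 = 896809 / 135967 = 6.5957843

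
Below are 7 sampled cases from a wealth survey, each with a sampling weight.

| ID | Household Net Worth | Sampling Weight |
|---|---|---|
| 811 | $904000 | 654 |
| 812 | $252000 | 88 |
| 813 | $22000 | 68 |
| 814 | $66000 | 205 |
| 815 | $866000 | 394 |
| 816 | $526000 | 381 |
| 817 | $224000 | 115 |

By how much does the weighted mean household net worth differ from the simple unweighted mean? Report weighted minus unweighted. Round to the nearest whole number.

219139

Unweighted sum = 904000 + 252000 + 22000 + 66000 + 866000 + 526000 + 224000 = 2860000
Unweighted mean = 2860000 / 7 = 408571.43
Weighted sum = 904000×654 + 252000×88 + 22000×68 + 66000×205 + 866000×394 + 526000×381 + 224000×115
  = 591216000 + 22176000 + 1496000 + 13530000 + 341204000 + 200406000 + 25760000 = 1195788000
Sum of weights = 654 + 88 + 68 + 205 + 394 + 381 + 115 = 1905
Weighted mean = 1195788000 / 1905 = 627710.24
Difference (weighted minus unweighted) = 219138.81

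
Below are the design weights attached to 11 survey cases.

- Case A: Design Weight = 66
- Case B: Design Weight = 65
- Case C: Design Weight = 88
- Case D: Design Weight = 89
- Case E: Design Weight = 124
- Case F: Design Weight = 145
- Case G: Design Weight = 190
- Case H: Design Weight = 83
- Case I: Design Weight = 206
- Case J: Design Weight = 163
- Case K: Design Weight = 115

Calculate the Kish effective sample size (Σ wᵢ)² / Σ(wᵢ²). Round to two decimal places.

Σ wᵢ = 66 + 65 + 88 + 89 + 124 + 145 + 190 + 83 + 206 + 163 + 115 = 1334
Σ wᵢ² = 185866
n_eff = 1334² / 185866 = 1779556 / 185866 = 9.5744031

9.57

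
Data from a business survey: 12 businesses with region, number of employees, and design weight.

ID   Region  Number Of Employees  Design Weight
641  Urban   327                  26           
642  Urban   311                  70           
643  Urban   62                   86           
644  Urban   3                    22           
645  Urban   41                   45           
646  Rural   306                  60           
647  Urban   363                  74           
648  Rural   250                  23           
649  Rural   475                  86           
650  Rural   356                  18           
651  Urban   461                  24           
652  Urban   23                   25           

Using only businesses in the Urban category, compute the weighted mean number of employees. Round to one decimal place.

Urban rows: 641, 642, 643, 644, 645, 647, 651, 652
Weighted sum = 327×26 + 311×70 + 62×86 + 3×22 + 41×45 + 363×74 + 461×24 + 23×25
  = 8502 + 21770 + 5332 + 66 + 1845 + 26862 + 11064 + 575 = 76016
Sum of weights = 372
Weighted mean = 76016 / 372 = 204.34409

204.3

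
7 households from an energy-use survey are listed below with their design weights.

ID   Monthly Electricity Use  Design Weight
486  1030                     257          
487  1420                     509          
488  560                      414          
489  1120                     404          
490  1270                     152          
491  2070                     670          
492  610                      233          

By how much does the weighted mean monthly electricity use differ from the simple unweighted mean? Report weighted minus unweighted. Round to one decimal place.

Unweighted sum = 1030 + 1420 + 560 + 1120 + 1270 + 2070 + 610 = 8080
Unweighted mean = 8080 / 7 = 1154.2857
Weighted sum = 1030×257 + 1420×509 + 560×414 + 1120×404 + 1270×152 + 2070×670 + 610×233
  = 264710 + 722780 + 231840 + 452480 + 193040 + 1386900 + 142130 = 3393880
Sum of weights = 257 + 509 + 414 + 404 + 152 + 670 + 233 = 2639
Weighted mean = 3393880 / 2639 = 1286.0477
Difference (weighted minus unweighted) = 131.76203

131.8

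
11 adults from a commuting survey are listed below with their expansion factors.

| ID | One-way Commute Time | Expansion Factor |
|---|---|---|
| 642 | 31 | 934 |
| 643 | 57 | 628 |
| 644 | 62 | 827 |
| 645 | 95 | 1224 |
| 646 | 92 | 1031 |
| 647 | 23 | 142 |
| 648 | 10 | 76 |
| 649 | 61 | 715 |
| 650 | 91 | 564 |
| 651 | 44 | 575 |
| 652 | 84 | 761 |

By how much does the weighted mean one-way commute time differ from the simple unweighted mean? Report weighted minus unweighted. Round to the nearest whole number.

10

Unweighted sum = 31 + 57 + 62 + 95 + 92 + 23 + 10 + 61 + 91 + 44 + 84 = 650
Unweighted mean = 650 / 11 = 59.090909
Weighted sum = 31×934 + 57×628 + 62×827 + 95×1224 + 92×1031 + 23×142 + 10×76 + 61×715 + 91×564 + 44×575 + 84×761
  = 515345
Sum of weights = 934 + 628 + 827 + 1224 + 1031 + 142 + 76 + 715 + 564 + 575 + 761 = 7477
Weighted mean = 515345 / 7477 = 68.924034
Difference (weighted minus unweighted) = 9.8331246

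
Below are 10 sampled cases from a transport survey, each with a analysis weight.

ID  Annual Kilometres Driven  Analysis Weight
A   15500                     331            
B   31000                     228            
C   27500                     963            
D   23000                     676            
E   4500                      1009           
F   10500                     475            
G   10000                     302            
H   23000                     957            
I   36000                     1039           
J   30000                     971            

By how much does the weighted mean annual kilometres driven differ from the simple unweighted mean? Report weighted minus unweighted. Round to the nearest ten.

1250

Unweighted sum = 15500 + 31000 + 27500 + 23000 + 4500 + 10500 + 10000 + 23000 + 36000 + 30000 = 211000
Unweighted mean = 211000 / 10 = 21100
Weighted sum = 15500×331 + 31000×228 + 27500×963 + 23000×676 + 4500×1009 + 10500×475 + 10000×302 + 23000×957 + 36000×1039 + 30000×971
  = 5130500 + 7068000 + 26482500 + 15548000 + 4540500 + 4987500 + 3020000 + 22011000 + 37404000 + 29130000 = 155322000
Sum of weights = 6951
Weighted mean = 155322000 / 6951 = 22345.274
Difference (weighted minus unweighted) = 1245.2741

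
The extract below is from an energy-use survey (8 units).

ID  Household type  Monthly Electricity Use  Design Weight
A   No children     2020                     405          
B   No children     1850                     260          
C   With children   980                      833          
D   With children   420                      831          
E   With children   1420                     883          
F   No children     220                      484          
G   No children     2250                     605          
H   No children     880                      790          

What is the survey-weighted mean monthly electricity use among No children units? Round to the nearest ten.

No children rows: A, B, F, G, H
Weighted sum = 2020×405 + 1850×260 + 220×484 + 2250×605 + 880×790
  = 818100 + 481000 + 106480 + 1361250 + 695200 = 3462030
Sum of weights = 2544
Weighted mean = 3462030 / 2544 = 1360.8608

1360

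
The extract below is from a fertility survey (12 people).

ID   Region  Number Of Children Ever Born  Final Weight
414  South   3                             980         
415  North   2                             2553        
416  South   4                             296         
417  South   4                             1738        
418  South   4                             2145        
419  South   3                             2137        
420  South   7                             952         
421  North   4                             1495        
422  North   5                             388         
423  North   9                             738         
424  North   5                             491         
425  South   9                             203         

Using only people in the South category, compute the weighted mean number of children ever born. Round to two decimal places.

4.09

South rows: 414, 416, 417, 418, 419, 420, 425
Weighted sum = 34558
Sum of weights = 8451
Weighted mean = 34558 / 8451 = 4.0892202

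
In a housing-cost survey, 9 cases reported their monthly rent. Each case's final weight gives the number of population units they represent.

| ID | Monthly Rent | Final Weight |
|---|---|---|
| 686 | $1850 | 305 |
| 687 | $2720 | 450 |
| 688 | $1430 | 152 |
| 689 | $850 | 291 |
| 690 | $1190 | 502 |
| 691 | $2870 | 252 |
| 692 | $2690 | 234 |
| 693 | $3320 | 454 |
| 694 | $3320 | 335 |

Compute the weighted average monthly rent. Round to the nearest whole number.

2293

Weighted sum = 1850×305 + 2720×450 + 1430×152 + 850×291 + 1190×502 + 2870×252 + 2690×234 + 3320×454 + 3320×335
  = 564250 + 1224000 + 217360 + 247350 + 597380 + 723240 + 629460 + 1507280 + 1112200 = 6822520
Sum of weights = 305 + 450 + 152 + 291 + 502 + 252 + 234 + 454 + 335 = 2975
Weighted mean = 6822520 / 2975 = 2293.284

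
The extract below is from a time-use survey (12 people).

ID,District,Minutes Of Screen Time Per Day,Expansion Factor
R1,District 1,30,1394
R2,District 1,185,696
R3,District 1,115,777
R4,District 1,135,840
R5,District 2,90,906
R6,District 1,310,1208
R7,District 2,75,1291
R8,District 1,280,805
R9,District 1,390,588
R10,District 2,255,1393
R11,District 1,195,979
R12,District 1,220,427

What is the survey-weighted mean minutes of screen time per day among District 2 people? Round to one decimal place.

District 2 rows: R5, R7, R10
Weighted sum = 90×906 + 75×1291 + 255×1393
  = 81540 + 96825 + 355215 = 533580
Sum of weights = 3590
Weighted mean = 533580 / 3590 = 148.62953

148.6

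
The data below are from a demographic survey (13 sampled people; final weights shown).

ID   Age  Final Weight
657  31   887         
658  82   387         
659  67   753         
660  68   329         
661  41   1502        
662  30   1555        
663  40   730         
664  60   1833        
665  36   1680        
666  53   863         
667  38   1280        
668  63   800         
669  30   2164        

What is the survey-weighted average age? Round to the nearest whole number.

Weighted sum = 649645
Sum of weights = 14763
Weighted mean = 649645 / 14763 = 44.004945

44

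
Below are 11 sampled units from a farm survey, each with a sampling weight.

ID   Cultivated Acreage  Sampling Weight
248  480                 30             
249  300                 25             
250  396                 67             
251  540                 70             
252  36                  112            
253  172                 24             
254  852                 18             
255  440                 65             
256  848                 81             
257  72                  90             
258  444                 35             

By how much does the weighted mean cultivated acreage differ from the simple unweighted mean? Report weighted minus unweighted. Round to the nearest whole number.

-45

Unweighted sum = 480 + 300 + 396 + 540 + 36 + 172 + 852 + 440 + 848 + 72 + 444 = 4580
Unweighted mean = 4580 / 11 = 416.36364
Weighted sum = 480×30 + 300×25 + 396×67 + 540×70 + 36×112 + 172×24 + 852×18 + 440×65 + 848×81 + 72×90 + 444×35
  = 14400 + 7500 + 26532 + 37800 + 4032 + 4128 + 15336 + 28600 + 68688 + 6480 + 15540 = 229036
Sum of weights = 30 + 25 + 67 + 70 + 112 + 24 + 18 + 65 + 81 + 90 + 35 = 617
Weighted mean = 229036 / 617 = 371.20908
Difference (weighted minus unweighted) = -45.15456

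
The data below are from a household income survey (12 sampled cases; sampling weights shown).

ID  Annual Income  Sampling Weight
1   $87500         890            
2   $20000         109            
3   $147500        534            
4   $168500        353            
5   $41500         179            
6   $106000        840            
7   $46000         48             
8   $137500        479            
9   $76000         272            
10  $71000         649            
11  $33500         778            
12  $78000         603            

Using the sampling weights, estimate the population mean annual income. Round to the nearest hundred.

Weighted sum = 87500×890 + 20000×109 + 147500×534 + 168500×353 + 41500×179 + 106000×840 + 46000×48 + 137500×479 + 76000×272 + 71000×649 + 33500×778 + 78000×603
  = 77875000 + 2180000 + 78765000 + 59480500 + 7428500 + 89040000 + 2208000 + 65862500 + 20672000 + 46079000 + 26063000 + 47034000 = 522687500
Sum of weights = 5734
Weighted mean = 522687500 / 5734 = 91155.825

91200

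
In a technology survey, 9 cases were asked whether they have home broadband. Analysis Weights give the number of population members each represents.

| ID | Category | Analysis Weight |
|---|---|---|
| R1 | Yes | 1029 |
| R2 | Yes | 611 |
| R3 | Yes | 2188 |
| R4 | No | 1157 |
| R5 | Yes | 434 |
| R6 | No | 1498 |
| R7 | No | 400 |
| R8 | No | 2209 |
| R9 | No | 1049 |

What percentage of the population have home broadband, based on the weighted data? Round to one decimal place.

40.3

Sum of weights for 'Yes' = 1029 + 611 + 2188 + 434 = 4262
Total weight = 1029 + 611 + 2188 + 1157 + 434 + 1498 + 400 + 2209 + 1049 = 10575
Weighted proportion = 4262 / 10575 = 0.403026 → 40.3026%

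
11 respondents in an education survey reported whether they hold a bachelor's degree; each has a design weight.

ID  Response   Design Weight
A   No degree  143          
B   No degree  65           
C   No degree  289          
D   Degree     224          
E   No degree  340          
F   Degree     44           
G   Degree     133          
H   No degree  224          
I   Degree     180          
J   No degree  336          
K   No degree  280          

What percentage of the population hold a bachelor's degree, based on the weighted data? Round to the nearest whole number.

Sum of weights for 'Degree' = 224 + 44 + 133 + 180 = 581
Total weight = 143 + 65 + 289 + 224 + 340 + 44 + 133 + 224 + 180 + 336 + 280 = 2258
Weighted proportion = 581 / 2258 = 0.25730735 → 25.730735%

26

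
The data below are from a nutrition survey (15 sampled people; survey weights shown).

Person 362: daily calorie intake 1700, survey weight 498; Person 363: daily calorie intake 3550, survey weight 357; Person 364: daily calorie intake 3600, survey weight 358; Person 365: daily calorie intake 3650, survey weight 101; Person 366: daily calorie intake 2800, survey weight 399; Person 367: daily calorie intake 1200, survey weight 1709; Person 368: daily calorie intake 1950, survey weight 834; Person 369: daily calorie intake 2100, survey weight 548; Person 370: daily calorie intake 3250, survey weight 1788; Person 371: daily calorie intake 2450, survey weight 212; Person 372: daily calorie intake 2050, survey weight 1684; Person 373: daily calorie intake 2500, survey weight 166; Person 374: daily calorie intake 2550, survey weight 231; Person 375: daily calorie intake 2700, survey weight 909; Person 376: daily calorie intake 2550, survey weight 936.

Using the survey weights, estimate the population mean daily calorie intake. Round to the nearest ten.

Weighted sum = 25344250
Sum of weights = 10730
Weighted mean = 25344250 / 10730 = 2361.9991

2360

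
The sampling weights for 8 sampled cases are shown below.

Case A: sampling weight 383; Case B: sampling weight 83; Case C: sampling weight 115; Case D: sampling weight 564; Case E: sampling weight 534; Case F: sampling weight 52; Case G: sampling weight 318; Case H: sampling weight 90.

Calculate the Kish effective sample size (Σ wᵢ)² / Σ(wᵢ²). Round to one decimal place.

Σ wᵢ = 383 + 83 + 115 + 564 + 534 + 52 + 318 + 90 = 2139
Σ wᵢ² = 146689 + 6889 + 13225 + 318096 + 285156 + 2704 + 101124 + 8100 = 881983
n_eff = 2139² / 881983 = 4575321 / 881983 = 5.1875388

5.2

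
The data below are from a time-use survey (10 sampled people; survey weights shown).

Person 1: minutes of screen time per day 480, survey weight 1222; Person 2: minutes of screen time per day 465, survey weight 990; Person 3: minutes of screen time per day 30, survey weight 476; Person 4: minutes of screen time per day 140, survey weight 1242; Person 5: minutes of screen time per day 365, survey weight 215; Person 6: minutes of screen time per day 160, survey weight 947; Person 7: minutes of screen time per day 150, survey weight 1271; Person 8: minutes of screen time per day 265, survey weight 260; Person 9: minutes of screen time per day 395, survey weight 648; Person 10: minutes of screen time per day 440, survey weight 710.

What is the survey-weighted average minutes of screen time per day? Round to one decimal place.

Weighted sum = 480×1222 + 465×990 + 30×476 + 140×1242 + 365×215 + 160×947 + 150×1271 + 265×260 + 395×648 + 440×710
  = 586560 + 460350 + 14280 + 173880 + 78475 + 151520 + 190650 + 68900 + 255960 + 312400 = 2292975
Sum of weights = 1222 + 990 + 476 + 1242 + 215 + 947 + 1271 + 260 + 648 + 710 = 7981
Weighted mean = 2292975 / 7981 = 287.30422

287.3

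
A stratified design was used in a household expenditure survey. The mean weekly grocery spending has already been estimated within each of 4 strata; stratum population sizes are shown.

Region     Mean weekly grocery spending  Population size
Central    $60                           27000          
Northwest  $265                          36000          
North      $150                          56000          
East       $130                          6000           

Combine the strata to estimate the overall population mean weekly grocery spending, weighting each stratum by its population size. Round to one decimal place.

162.7

Σ Nₕ·x̄ₕ = 60×27000 + 265×36000 + 150×56000 + 130×6000
  = 20340000
Σ Nₕ = 27000 + 36000 + 56000 + 6000 = 125000
Overall mean = 20340000 / 125000 = 162.72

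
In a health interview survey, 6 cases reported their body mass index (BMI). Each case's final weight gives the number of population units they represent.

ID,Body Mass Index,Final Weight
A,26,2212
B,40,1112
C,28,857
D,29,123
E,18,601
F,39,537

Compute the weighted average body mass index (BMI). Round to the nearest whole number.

30

Weighted sum = 161316
Sum of weights = 2212 + 1112 + 857 + 123 + 601 + 537 = 5442
Weighted mean = 161316 / 5442 = 29.642778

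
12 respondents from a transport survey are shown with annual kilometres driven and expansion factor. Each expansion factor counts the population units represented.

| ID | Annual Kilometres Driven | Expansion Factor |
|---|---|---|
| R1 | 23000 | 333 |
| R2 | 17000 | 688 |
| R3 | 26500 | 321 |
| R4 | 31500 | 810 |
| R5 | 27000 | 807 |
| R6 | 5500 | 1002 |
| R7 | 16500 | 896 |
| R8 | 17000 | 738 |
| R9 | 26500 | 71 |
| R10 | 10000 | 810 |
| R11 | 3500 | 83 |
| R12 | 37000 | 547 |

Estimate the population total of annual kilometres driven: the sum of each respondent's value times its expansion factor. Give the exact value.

Weighted total = 23000×333 + 17000×688 + 26500×321 + 31500×810 + 27000×807 + 5500×1002 + 16500×896 + 17000×738 + 26500×71 + 10000×810 + 3500×83 + 37000×547
  = 138517500

138517500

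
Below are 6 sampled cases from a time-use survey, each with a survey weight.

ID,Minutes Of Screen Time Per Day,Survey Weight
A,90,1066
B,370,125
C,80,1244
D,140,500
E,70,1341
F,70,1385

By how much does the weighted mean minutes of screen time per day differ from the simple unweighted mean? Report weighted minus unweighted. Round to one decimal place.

Unweighted sum = 90 + 370 + 80 + 140 + 70 + 70 = 820
Unweighted mean = 820 / 6 = 136.66667
Weighted sum = 90×1066 + 370×125 + 80×1244 + 140×500 + 70×1341 + 70×1385
  = 502530
Sum of weights = 1066 + 125 + 1244 + 500 + 1341 + 1385 = 5661
Weighted mean = 502530 / 5661 = 88.770535
Difference (weighted minus unweighted) = -47.896131

-47.9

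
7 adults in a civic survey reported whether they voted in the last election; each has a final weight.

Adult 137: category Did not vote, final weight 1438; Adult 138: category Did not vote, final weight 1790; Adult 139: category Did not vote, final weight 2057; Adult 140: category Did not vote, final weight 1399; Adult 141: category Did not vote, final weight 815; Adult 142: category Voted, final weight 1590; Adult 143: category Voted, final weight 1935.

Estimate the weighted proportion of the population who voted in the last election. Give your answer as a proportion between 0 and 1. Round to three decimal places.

0.320

Sum of weights for 'Voted' = 1590 + 1935 = 3525
Total weight = 1438 + 1790 + 2057 + 1399 + 815 + 1590 + 1935 = 11024
Weighted proportion = 3525 / 11024 = 0.31975689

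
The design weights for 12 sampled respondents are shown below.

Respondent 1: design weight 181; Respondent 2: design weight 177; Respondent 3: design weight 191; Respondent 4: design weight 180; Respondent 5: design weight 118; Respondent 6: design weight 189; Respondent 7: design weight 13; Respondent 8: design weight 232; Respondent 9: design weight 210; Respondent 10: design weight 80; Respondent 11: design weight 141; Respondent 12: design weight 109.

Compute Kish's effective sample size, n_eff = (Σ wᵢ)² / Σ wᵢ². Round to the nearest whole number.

10

Σ wᵢ = 181 + 177 + 191 + 180 + 118 + 189 + 13 + 232 + 210 + 80 + 141 + 109 = 1821
Σ wᵢ² = 318871
n_eff = 1821² / 318871 = 3316041 / 318871 = 10.399318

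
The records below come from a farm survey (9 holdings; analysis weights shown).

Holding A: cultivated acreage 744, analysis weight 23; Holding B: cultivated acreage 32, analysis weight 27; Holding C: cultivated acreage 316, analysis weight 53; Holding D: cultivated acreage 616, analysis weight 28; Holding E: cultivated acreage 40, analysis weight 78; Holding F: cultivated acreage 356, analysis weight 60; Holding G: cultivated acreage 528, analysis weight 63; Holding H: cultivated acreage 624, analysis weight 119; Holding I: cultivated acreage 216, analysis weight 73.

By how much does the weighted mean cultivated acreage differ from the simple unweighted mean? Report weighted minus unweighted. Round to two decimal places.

Unweighted sum = 744 + 32 + 316 + 616 + 40 + 356 + 528 + 624 + 216 = 3472
Unweighted mean = 3472 / 9 = 385.77778
Weighted sum = 744×23 + 32×27 + 316×53 + 616×28 + 40×78 + 356×60 + 528×63 + 624×119 + 216×73
  = 17112 + 864 + 16748 + 17248 + 3120 + 21360 + 33264 + 74256 + 15768 = 199740
Sum of weights = 23 + 27 + 53 + 28 + 78 + 60 + 63 + 119 + 73 = 524
Weighted mean = 199740 / 524 = 381.18321
Difference (weighted minus unweighted) = -4.5945717

-4.59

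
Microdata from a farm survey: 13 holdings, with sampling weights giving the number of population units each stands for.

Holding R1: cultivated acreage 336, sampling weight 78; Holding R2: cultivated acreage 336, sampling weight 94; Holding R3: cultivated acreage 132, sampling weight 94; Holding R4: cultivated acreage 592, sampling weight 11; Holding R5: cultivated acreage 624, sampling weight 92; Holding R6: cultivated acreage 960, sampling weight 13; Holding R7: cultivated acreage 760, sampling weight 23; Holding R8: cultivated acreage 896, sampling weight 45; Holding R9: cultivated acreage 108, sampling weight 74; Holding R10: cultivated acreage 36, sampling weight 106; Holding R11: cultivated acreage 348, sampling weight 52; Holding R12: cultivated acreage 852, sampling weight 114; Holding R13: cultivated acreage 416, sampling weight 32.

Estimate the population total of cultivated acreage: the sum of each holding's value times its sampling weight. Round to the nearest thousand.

345000

Weighted total = 344744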